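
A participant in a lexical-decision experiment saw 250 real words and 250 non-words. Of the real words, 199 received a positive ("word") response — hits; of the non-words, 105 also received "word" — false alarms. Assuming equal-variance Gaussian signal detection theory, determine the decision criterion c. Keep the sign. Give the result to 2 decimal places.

c = -0.31

H = 199/250 = 0.7960
FA = 105/250 = 0.4200
z(H) = z(0.7960) = 0.827
z(FA) = z(0.4200) = -0.202
c = −½·[z(H) + z(FA)] = −0.5 × (0.827 + (-0.202)) = -0.3125
c < 0: the participant has a liberal response bias.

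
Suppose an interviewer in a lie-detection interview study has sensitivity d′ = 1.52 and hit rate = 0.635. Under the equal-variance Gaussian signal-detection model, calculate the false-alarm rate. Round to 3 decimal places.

false-alarm rate = 0.120

z(hit rate) = z(0.635) = 0.3451
z(FA) = z(H) − d' = 0.3451 − 1.52 = -1.1749
false-alarm rate = Φ(-1.1749) = 0.1200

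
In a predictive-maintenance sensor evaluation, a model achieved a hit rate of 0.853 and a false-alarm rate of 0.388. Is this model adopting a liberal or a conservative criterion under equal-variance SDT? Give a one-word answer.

liberal

z(H) = 1.049, z(FA) = -0.285
c = −½·(z(H) + z(FA)) = -0.382
c < 0 → liberal criterion (biased toward responding “yes”).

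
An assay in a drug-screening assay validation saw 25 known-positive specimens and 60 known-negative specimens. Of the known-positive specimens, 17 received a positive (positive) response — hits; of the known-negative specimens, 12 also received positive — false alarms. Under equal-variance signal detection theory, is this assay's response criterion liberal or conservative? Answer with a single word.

conservative

z(H) = 0.468, z(FA) = -0.842
c = −½·(z(H) + z(FA)) = 0.187
c > 0 → conservative criterion (biased toward responding “no”).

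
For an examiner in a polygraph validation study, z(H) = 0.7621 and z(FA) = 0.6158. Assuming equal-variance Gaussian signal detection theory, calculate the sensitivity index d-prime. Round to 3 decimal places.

d-prime = 0.146

d' = z(H) − z(FA) = 0.7621 − 0.6158 = 0.1463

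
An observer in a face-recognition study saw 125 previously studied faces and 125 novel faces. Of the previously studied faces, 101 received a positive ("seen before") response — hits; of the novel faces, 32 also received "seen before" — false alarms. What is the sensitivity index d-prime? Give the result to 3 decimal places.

d-prime = 1.526

H = 101/125 = 0.8080
FA = 32/125 = 0.2560
z(H) = z(0.8080) = 0.8705
z(FA) = z(0.2560) = -0.6557
d' = z(H) − z(FA) = 0.8705 − (-0.6557) = 1.5262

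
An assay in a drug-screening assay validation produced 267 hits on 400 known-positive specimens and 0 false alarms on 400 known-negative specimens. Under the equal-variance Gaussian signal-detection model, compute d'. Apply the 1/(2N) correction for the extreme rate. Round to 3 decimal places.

d' = 3.456

The false-alarm rate is 0/400 = 0, so apply the 1/(2N) correction: FA → 1/(2·400) = 0.00125.
z(H) = z(0.66750) = 0.4330
z(FA) = z(0.00125) = -3.0233
d' = 0.4330 − (-3.0233) = 3.4563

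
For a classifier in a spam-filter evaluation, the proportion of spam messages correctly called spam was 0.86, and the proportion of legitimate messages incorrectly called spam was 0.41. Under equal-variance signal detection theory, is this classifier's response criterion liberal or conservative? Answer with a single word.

liberal

z(H) = 1.080, z(FA) = -0.228
c = −½·(z(H) + z(FA)) = -0.426
c < 0 → liberal criterion (biased toward responding “yes”).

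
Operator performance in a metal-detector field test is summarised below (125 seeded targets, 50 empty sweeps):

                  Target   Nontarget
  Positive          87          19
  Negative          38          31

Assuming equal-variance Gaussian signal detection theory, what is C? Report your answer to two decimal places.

C = -0.10

H = 87/125 = 0.6960
FA = 19/50 = 0.3800
Φ⁻¹(0.6960) = 0.513, Φ⁻¹(0.3800) = -0.305
c = −½·[z(H) + z(FA)] = −0.5 × (0.513 + (-0.305)) = -0.104
c < 0: the operator has a liberal response bias.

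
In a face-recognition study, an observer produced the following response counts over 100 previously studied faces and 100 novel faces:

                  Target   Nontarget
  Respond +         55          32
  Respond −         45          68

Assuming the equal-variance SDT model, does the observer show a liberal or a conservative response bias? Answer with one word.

conservative

z(H) = 0.126, z(FA) = -0.468
c = −½·(z(H) + z(FA)) = 0.171
c > 0 → conservative criterion (biased toward responding “no”).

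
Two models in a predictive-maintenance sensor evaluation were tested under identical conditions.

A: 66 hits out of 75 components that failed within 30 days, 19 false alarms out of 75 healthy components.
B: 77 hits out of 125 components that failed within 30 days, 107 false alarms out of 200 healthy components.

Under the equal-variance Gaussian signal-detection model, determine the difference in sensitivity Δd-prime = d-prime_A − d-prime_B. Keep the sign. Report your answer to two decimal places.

A: z(0.8800) = 1.175, z(0.2533) = -0.664, d' = 1.839
B: z(0.6160) = 0.295, z(0.5350) = 0.088, d' = 0.207
Δd' = d'_A − d'_B = 1.839 − 0.207 = 1.632
A has the higher sensitivity.

Δd-prime = 1.63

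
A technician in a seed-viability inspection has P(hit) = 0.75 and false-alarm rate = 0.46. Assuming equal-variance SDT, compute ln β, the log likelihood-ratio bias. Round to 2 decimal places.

ln β = -0.22

z(H) = z(0.75) = 0.674
z(FA) = z(0.46) = -0.100
ln β = −½·[z(H)² − z(FA)²] = −0.5 × (0.454 − 0.010) = -0.222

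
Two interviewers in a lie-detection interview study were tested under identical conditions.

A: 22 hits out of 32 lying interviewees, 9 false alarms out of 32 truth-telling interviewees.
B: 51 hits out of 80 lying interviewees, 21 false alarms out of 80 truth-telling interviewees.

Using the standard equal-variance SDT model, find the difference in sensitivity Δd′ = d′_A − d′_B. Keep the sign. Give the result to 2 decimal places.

A: z(0.6875) = 0.489, z(0.2812) = -0.579, d' = 1.068
B: z(0.6375) = 0.352, z(0.2625) = -0.636, d' = 0.988
Δd' = d'_A − d'_B = 1.068 − 0.988 = 0.080
A has the higher sensitivity.

Δd′ = 0.08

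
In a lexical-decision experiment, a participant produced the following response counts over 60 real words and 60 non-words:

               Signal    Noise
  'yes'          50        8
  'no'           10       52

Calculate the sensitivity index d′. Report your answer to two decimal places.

d′ = 2.08

H = 50/60 = 0.8333
FA = 8/60 = 0.1333
z(H) = z(0.8333) = 0.967
z(FA) = z(0.1333) = -1.111
d' = z(H) − z(FA) = 0.967 − (-1.111) = 2.078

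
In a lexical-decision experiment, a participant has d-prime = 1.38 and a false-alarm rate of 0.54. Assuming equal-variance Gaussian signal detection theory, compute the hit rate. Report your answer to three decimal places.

z(false-alarm rate) = z(0.54) = 0.1004
z(H) = z(FA) + d' = 0.1004 + 1.38 = 1.4804
hit rate = Φ(1.4804) = 0.9306

hit rate = 0.931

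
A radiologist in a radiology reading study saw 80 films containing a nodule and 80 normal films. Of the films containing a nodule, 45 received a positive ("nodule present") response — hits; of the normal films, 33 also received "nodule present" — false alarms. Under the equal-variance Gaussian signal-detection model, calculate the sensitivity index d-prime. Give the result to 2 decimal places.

H = 45/80 = 0.5625
FA = 33/80 = 0.4125
z(H) = z(0.5625) = 0.157
z(FA) = z(0.4125) = -0.221
d' = z(H) − z(FA) = 0.157 − (-0.221) = 0.378

d-prime = 0.38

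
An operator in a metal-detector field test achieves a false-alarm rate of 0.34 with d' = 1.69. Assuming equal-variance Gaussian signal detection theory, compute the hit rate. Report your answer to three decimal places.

hit rate = 0.899

z(false-alarm rate) = z(0.34) = -0.4125
z(H) = z(FA) + d' = -0.4125 + 1.69 = 1.2775
hit rate = Φ(1.2775) = 0.8993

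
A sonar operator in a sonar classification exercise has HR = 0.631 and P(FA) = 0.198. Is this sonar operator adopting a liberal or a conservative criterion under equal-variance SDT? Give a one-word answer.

z(H) = 0.335, z(FA) = -0.849
c = −½·(z(H) + z(FA)) = 0.257
c > 0 → conservative criterion (biased toward responding “no”).

conservative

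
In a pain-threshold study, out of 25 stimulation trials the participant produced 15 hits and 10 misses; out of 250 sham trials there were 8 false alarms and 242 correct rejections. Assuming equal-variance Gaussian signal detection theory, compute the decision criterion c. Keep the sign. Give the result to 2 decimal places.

H = 15/25 = 0.6000
FA = 8/250 = 0.0320
Φ⁻¹(H) = 0.253
Φ⁻¹(FA) = -1.852
c = −½·[z(H) + z(FA)] = −0.5 × (0.253 + (-1.852)) = 0.7995

c = 0.80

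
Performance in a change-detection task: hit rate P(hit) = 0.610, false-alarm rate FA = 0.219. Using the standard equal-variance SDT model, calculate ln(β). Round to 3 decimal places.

z(H) = z(0.610) = 0.2793
z(FA) = z(0.219) = -0.7756
ln β = −½·[z(H)² − z(FA)²] = −0.5 × (0.0780 − 0.6016) = 0.2618

ln β = 0.262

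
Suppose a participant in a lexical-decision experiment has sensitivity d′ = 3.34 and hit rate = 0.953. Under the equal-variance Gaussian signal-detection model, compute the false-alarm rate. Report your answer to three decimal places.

z(hit rate) = z(0.953) = 1.6747
z(FA) = z(H) − d' = 1.6747 − 3.34 = -1.6653
false-alarm rate = Φ(-1.6653) = 0.0479

false-alarm rate = 0.048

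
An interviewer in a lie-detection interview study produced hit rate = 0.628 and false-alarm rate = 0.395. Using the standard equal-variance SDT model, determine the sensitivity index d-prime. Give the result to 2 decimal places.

d-prime = 0.59

z(H) = 0.3266
z(FA) = -0.2663
d' = z(H) − z(FA) = 0.3266 − (-0.2663) = 0.5929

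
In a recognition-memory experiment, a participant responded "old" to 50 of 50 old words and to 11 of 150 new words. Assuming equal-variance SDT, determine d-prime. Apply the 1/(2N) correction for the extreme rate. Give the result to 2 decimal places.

The hit rate is 50/50 = 1, so apply the 1/(2N) correction: H → 1 − 1/(2·50) = 0.99000.
z(H) = z(0.99000) = 2.326
z(FA) = z(0.07333) = -1.451
d' = 2.326 − (-1.451) = 3.777

d-prime = 3.78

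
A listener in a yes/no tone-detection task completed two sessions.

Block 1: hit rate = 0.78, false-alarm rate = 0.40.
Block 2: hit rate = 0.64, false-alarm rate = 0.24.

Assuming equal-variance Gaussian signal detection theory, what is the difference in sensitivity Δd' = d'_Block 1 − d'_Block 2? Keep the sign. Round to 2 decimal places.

Δd' = -0.04

Block 1: z(0.78) = 0.772, z(0.40) = -0.253, d' = 1.025
Block 2: z(0.64) = 0.358, z(0.24) = -0.706, d' = 1.064
Δd' = d'_Block 1 − d'_Block 2 = 1.025 − 1.064 = -0.039
Block 2 has the higher sensitivity.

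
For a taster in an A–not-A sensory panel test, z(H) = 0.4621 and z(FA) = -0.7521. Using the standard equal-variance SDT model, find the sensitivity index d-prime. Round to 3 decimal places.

d' = z(H) − z(FA) = 0.4621 − (-0.7521) = 1.2142

d-prime = 1.214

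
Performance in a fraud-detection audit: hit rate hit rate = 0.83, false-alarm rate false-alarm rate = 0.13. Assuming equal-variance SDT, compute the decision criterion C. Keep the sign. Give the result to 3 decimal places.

C = 0.086

z(0.83) = 0.9542, z(0.13) = -1.1264
c = −½·[z(H) + z(FA)] = −0.5 × (0.9542 + (-1.1264)) = 0.0861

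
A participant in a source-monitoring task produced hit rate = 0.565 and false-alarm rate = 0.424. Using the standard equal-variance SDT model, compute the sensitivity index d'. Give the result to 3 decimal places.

z(0.565) = 0.1637, z(0.424) = -0.1917
d' = z(H) − z(FA) = 0.1637 − (-0.1917) = 0.3554

d' = 0.355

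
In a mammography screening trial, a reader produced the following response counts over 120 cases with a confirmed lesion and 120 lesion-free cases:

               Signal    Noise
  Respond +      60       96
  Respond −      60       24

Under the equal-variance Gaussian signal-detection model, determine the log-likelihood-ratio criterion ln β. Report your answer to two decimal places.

ln β = 0.35

H = 60/120 = 0.5000
FA = 96/120 = 0.8000
z(H) = 0.000
z(FA) = 0.842
ln β = −½·[z(H)² − z(FA)²] = −0.5 × (0.000 − 0.709) = 0.3545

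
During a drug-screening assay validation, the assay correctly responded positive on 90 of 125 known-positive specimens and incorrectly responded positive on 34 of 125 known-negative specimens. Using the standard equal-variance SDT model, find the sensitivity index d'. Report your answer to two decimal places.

d' = 1.19

H = 90/125 = 0.7200
FA = 34/125 = 0.2720
z(0.7200) = 0.583, z(0.2720) = -0.607
d' = z(H) − z(FA) = 0.583 − (-0.607) = 1.190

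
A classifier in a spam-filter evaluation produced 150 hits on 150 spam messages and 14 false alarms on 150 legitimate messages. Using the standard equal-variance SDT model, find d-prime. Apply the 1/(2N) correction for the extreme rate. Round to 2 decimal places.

d-prime = 4.03

The hit rate is 150/150 = 1, so apply the 1/(2N) correction: H → 1 − 1/(2·150) = 0.99667.
z(H) = z(0.99667) = 2.713
z(FA) = z(0.09333) = -1.321
d' = 2.713 − (-1.321) = 4.034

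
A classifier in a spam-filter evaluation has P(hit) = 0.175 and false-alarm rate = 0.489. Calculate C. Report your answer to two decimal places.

C = 0.48

Φ⁻¹(H) = -0.935
Φ⁻¹(FA) = -0.028
c = −½·[z(H) + z(FA)] = −0.5 × (-0.935 + (-0.028)) = 0.4815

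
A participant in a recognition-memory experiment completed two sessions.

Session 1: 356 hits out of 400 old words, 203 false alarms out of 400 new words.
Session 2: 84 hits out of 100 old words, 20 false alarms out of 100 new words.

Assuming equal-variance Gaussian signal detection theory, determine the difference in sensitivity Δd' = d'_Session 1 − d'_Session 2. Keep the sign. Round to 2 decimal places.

Session 1: z(0.8900) = 1.227, z(0.5075) = 0.019, d' = 1.208
Session 2: z(0.8400) = 0.994, z(0.2000) = -0.842, d' = 1.836
Δd' = d'_Session 1 − d'_Session 2 = 1.208 − 1.836 = -0.628
Session 2 has the higher sensitivity.

Δd' = -0.63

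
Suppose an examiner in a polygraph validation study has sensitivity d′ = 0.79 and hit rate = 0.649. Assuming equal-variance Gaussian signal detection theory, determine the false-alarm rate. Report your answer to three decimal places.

z(hit rate) = z(0.649) = 0.3826
z(FA) = z(H) − d' = 0.3826 − 0.79 = -0.4074
false-alarm rate = Φ(-0.4074) = 0.3419

false-alarm rate = 0.342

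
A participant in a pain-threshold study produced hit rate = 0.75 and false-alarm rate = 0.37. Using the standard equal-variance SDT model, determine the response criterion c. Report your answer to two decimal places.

z(H) = 0.674
z(FA) = -0.332
c = −½·[z(H) + z(FA)] = −0.5 × (0.674 + (-0.332)) = -0.171

c = -0.17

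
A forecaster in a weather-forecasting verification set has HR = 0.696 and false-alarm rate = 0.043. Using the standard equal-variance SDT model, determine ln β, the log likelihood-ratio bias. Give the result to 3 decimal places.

Φ⁻¹(0.696) = 0.5129, Φ⁻¹(0.043) = -1.7169
ln β = −½·[z(H)² − z(FA)²] = −0.5 × (0.2631 − 2.9477) = 1.3423

ln β = 1.342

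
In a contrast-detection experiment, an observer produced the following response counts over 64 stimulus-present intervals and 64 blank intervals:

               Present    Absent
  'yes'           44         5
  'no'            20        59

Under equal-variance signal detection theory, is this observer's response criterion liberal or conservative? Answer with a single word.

z(H) = 0.489, z(FA) = -1.418
c = −½·(z(H) + z(FA)) = 0.4645
c > 0 → conservative criterion (biased toward responding “no”).

conservative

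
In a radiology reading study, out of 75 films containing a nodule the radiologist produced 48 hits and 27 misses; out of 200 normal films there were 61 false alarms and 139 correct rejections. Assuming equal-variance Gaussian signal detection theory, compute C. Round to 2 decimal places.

H = 48/75 = 0.6400
FA = 61/200 = 0.3050
z(0.6400) = 0.358, z(0.3050) = -0.510
c = −½·[z(H) + z(FA)] = −0.5 × (0.358 + (-0.510)) = 0.076

C = 0.08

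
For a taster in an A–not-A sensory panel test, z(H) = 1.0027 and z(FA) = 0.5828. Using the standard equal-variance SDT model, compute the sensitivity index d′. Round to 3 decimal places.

d' = z(H) − z(FA) = 1.0027 − 0.5828 = 0.4199

d′ = 0.420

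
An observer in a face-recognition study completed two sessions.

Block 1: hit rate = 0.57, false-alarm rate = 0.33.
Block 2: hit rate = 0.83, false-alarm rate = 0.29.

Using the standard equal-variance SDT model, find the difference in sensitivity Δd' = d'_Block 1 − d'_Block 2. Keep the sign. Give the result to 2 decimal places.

Block 1: z(0.57) = 0.176, z(0.33) = -0.440, d' = 0.616
Block 2: z(0.83) = 0.954, z(0.29) = -0.553, d' = 1.507
Δd' = d'_Block 1 − d'_Block 2 = 0.616 − 1.507 = -0.891
Block 2 has the higher sensitivity.

Δd' = -0.89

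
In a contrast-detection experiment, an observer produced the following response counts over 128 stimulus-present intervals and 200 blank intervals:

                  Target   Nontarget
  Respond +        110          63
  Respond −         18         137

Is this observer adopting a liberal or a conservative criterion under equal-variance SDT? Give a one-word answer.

liberal

z(H) = 1.078, z(FA) = -0.482
c = −½·(z(H) + z(FA)) = -0.298
c < 0 → liberal criterion (biased toward responding “yes”).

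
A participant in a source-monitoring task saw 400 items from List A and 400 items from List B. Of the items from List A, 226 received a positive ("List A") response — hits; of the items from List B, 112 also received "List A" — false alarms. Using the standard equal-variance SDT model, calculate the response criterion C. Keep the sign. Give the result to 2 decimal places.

C = 0.21

H = 226/400 = 0.5650
FA = 112/400 = 0.2800
z(0.5650) = 0.164, z(0.2800) = -0.583
c = −½·[z(H) + z(FA)] = −0.5 × (0.164 + (-0.583)) = 0.2095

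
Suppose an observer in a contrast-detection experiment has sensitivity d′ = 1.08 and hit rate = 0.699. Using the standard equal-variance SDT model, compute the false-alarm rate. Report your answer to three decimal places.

false-alarm rate = 0.288

z(hit rate) = z(0.699) = 0.5215
z(FA) = z(H) − d' = 0.5215 − 1.08 = -0.5585
false-alarm rate = Φ(-0.5585) = 0.2883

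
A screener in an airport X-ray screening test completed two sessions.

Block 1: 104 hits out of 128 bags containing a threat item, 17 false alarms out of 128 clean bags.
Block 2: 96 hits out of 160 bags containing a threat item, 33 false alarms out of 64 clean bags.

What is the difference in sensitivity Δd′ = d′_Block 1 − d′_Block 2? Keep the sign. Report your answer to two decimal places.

Δd′ = 1.79

Block 1: z(0.8125) = 0.887, z(0.1328) = -1.113, d' = 2.000
Block 2: z(0.6000) = 0.253, z(0.5156) = 0.039, d' = 0.214
Δd' = d'_Block 1 − d'_Block 2 = 2.000 − 0.214 = 1.786
Block 1 has the higher sensitivity.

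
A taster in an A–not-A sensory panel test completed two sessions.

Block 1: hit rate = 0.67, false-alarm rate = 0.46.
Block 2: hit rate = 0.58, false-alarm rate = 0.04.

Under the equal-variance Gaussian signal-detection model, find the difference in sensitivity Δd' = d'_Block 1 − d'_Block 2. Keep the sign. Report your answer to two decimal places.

Δd' = -1.41

Block 1: z(0.67) = 0.440, z(0.46) = -0.100, d' = 0.540
Block 2: z(0.58) = 0.202, z(0.04) = -1.751, d' = 1.953
Δd' = d'_Block 1 − d'_Block 2 = 0.540 − 1.953 = -1.413
Block 2 has the higher sensitivity.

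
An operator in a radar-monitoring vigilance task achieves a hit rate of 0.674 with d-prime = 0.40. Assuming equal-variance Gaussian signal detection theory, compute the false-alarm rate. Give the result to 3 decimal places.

z(hit rate) = z(0.674) = 0.4510
z(FA) = z(H) − d' = 0.4510 − 0.40 = 0.0510
false-alarm rate = Φ(0.0510) = 0.5203

false-alarm rate = 0.520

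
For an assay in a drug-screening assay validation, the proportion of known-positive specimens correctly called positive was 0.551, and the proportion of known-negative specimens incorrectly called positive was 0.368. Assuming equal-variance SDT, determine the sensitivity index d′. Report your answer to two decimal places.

z(H) = 0.128
z(FA) = -0.337
d' = z(H) − z(FA) = 0.128 − (-0.337) = 0.465

d′ = 0.47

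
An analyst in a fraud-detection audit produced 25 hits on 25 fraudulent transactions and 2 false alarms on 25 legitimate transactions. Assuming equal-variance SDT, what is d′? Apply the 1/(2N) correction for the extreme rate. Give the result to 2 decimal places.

d′ = 3.46

The hit rate is 25/25 = 1, so apply the 1/(2N) correction: H → 1 − 1/(2·25) = 0.98000.
z(H) = z(0.98000) = 2.054
z(FA) = z(0.08000) = -1.405
d' = 2.054 − (-1.405) = 3.459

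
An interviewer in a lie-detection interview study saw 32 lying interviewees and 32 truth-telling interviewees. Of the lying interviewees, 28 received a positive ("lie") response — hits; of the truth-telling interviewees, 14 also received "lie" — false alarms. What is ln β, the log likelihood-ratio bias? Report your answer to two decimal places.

ln β = -0.65

H = 28/32 = 0.8750
FA = 14/32 = 0.4375
z(H) = 1.150
z(FA) = -0.157
ln β = −½·[z(H)² − z(FA)²] = −0.5 × (1.323 − 0.025) = -0.649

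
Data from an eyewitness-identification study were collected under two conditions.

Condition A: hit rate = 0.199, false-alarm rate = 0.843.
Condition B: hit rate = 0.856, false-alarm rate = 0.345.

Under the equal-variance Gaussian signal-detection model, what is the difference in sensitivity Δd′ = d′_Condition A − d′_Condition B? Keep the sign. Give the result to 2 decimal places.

Δd′ = -3.31

Condition A: z(0.199) = -0.845, z(0.843) = 1.007, d' = -1.852
Condition B: z(0.856) = 1.063, z(0.345) = -0.399, d' = 1.462
Δd' = d'_Condition A − d'_Condition B = -1.852 − 1.462 = -3.314
Condition B has the higher sensitivity.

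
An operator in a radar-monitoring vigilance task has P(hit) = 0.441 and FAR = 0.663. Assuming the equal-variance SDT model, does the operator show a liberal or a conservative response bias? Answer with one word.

liberal

z(H) = -0.148, z(FA) = 0.421
c = −½·(z(H) + z(FA)) = -0.1365
c < 0 → liberal criterion (biased toward responding “yes”).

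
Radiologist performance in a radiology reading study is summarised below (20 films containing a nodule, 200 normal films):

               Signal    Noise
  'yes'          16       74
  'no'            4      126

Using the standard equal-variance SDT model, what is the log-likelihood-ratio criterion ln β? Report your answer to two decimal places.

H = 16/20 = 0.8000
FA = 74/200 = 0.3700
Φ⁻¹(H) = 0.842
Φ⁻¹(FA) = -0.332
ln β = −½·[z(H)² − z(FA)²] = −0.5 × (0.709 − 0.110) = -0.2995

ln β = -0.30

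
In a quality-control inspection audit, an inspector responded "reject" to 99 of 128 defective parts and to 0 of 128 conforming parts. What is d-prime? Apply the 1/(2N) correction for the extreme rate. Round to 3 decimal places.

The false-alarm rate is 0/128 = 0, so apply the 1/(2N) correction: FA → 1/(2·128) = 0.00391.
z(H) = z(0.77344) = 0.7502
z(FA) = z(0.00391) = -2.6597
d' = 0.7502 − (-2.6597) = 3.4099

d-prime = 3.410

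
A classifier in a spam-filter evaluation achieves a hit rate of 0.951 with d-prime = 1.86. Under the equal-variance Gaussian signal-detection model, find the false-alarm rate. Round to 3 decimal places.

z(hit rate) = z(0.951) = 1.6546
z(FA) = z(H) − d' = 1.6546 − 1.86 = -0.2054
false-alarm rate = Φ(-0.2054) = 0.4186

false-alarm rate = 0.419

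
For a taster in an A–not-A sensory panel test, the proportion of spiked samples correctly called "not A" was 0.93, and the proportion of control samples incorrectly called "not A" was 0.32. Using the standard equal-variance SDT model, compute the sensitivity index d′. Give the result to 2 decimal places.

d′ = 1.94

Φ⁻¹(H) = Φ⁻¹(0.93) = 1.4758
Φ⁻¹(FA) = Φ⁻¹(0.32) = -0.4677
d' = z(H) − z(FA) = 1.4758 − (-0.4677) = 1.9435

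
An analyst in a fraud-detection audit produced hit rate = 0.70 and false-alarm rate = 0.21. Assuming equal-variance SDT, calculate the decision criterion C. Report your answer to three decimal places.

Φ⁻¹(0.70) = 0.5244, Φ⁻¹(0.21) = -0.8064
c = −½·[z(H) + z(FA)] = −0.5 × (0.5244 + (-0.8064)) = 0.1410

C = 0.141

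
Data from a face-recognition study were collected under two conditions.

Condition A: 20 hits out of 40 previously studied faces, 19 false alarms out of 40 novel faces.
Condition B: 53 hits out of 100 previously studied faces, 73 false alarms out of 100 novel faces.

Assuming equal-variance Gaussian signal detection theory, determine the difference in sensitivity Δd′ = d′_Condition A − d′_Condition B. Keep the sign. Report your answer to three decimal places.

Δd′ = 0.600

Condition A: z(0.5000) = 0.0000, z(0.4750) = -0.0627, d' = 0.0627
Condition B: z(0.5300) = 0.0753, z(0.7300) = 0.6128, d' = -0.5375
Δd' = d'_Condition A − d'_Condition B = 0.0627 − (-0.5375) = 0.6002
Condition A has the higher sensitivity.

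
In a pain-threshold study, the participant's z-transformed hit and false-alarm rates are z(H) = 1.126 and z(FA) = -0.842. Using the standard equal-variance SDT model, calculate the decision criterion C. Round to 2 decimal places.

c = −½·[z(H) + z(FA)] = −½·(1.126 + (-0.842)) = -0.142
c < 0: the participant has a liberal response bias.

C = -0.14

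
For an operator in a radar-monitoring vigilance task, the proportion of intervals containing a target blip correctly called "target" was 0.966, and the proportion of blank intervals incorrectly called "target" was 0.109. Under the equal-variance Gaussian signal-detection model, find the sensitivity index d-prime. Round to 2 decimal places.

d-prime = 3.06

Φ⁻¹(H) = Φ⁻¹(0.966) = 1.8250
Φ⁻¹(FA) = Φ⁻¹(0.109) = -1.2319
d' = z(H) − z(FA) = 1.8250 − (-1.2319) = 3.0569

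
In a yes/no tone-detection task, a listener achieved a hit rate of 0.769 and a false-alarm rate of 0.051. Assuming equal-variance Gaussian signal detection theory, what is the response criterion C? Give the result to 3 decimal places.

C = 0.450

Φ⁻¹(0.769) = 0.7356, Φ⁻¹(0.051) = -1.6352
c = −½·[z(H) + z(FA)] = −0.5 × (0.7356 + (-1.6352)) = 0.4498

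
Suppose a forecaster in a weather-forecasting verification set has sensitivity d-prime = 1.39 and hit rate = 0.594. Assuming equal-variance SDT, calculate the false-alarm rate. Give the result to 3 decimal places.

z(hit rate) = z(0.594) = 0.2378
z(FA) = z(H) − d' = 0.2378 − 1.39 = -1.1522
false-alarm rate = Φ(-1.1522) = 0.1246

false-alarm rate = 0.125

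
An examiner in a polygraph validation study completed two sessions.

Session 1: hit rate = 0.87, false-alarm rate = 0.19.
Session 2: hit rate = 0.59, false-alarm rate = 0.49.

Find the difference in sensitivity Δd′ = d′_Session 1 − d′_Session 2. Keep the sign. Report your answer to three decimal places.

Δd′ = 1.752

Session 1: z(0.87) = 1.1264, z(0.19) = -0.8779, d' = 2.0043
Session 2: z(0.59) = 0.2275, z(0.49) = -0.0251, d' = 0.2526
Δd' = d'_Session 1 − d'_Session 2 = 2.0043 − 0.2526 = 1.7517
Session 1 has the higher sensitivity.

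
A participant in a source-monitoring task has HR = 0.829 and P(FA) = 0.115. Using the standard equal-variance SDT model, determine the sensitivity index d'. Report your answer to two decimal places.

d' = 2.15

z(H) = 0.950
z(FA) = -1.200
d' = z(H) − z(FA) = 0.950 − (-1.200) = 2.150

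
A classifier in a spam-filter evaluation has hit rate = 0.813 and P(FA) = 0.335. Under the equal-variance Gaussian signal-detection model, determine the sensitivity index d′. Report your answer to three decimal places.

d′ = 1.315

z(H) = z(0.813) = 0.8890
z(FA) = z(0.335) = -0.4261
d' = z(H) − z(FA) = 0.8890 − (-0.4261) = 1.3151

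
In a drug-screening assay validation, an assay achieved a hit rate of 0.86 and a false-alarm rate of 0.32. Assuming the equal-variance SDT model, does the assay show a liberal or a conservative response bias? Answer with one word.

liberal

z(H) = 1.080, z(FA) = -0.468
c = −½·(z(H) + z(FA)) = -0.306
c < 0 → liberal criterion (biased toward responding “yes”).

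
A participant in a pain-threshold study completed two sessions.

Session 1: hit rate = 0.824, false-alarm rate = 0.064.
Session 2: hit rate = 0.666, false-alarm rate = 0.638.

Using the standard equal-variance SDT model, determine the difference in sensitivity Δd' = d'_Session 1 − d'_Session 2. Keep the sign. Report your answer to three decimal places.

Δd' = 2.377

Session 1: z(0.824) = 0.9307, z(0.064) = -1.5220, d' = 2.4527
Session 2: z(0.666) = 0.4289, z(0.638) = 0.3531, d' = 0.0758
Δd' = d'_Session 1 − d'_Session 2 = 2.4527 − 0.0758 = 2.3769
Session 1 has the higher sensitivity.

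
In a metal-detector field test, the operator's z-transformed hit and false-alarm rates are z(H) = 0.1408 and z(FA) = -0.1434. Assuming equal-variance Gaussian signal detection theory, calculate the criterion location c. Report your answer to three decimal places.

c = −½·[z(H) + z(FA)] = −½·(0.1408 + (-0.1434)) = 0.0013
c > 0: the operator has a conservative response bias.

c = 0.001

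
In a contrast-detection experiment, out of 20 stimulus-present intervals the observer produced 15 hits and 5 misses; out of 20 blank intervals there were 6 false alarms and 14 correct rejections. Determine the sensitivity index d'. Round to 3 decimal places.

d' = 1.199

H = 15/20 = 0.7500
FA = 6/20 = 0.3000
z(H) = z(0.7500) = 0.6745
z(FA) = z(0.3000) = -0.5244
d' = z(H) − z(FA) = 0.6745 − (-0.5244) = 1.1989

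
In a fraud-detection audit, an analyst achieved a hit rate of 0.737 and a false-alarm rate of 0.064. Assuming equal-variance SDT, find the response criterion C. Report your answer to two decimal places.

z(H) = 0.6341
z(FA) = -1.5220
c = −½·[z(H) + z(FA)] = −0.5 × (0.6341 + (-1.5220)) = 0.44395
c > 0: the analyst has a conservative response bias.

C = 0.44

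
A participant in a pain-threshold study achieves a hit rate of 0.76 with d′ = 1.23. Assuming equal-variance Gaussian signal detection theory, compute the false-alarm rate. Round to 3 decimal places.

false-alarm rate = 0.300

z(hit rate) = z(0.76) = 0.7063
z(FA) = z(H) − d' = 0.7063 − 1.23 = -0.5237
false-alarm rate = Φ(-0.5237) = 0.3002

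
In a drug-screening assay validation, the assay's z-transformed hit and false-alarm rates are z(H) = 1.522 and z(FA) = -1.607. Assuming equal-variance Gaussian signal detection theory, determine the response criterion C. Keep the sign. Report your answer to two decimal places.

c = −½·[z(H) + z(FA)] = −½·(1.522 + (-1.607)) = 0.0425

C = 0.04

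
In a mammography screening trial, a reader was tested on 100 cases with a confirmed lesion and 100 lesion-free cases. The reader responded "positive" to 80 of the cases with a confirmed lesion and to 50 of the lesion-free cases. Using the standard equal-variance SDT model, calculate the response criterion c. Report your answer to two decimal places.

H = 80/100 = 0.8000
FA = 50/100 = 0.5000
z(H) = z(0.8000) = 0.8416
z(FA) = z(0.5000) = 0.0000
c = −½·[z(H) + z(FA)] = −0.5 × (0.8416 + 0.0000) = -0.4208
c < 0: the reader has a liberal response bias.

c = -0.42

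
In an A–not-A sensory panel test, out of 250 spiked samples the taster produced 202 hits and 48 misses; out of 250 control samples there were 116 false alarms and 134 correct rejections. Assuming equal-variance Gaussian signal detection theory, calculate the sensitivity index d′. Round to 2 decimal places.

d′ = 0.96

H = 202/250 = 0.8080
FA = 116/250 = 0.4640
z(H) = 0.8705
z(FA) = -0.0904
d' = z(H) − z(FA) = 0.8705 − (-0.0904) = 0.9609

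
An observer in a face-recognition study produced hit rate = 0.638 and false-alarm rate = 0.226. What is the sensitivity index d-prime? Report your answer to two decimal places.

d-prime = 1.11

z(H) = 0.3531
z(FA) = -0.7521
d' = z(H) − z(FA) = 0.3531 − (-0.7521) = 1.1052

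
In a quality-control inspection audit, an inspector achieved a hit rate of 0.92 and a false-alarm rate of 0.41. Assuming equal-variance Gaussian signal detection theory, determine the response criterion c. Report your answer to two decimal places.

z(0.92) = 1.405, z(0.41) = -0.228
c = −½·[z(H) + z(FA)] = −0.5 × (1.405 + (-0.228)) = -0.5885

c = -0.59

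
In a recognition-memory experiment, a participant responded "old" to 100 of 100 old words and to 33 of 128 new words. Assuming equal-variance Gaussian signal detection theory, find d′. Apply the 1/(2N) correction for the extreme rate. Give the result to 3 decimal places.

The hit rate is 100/100 = 1, so apply the 1/(2N) correction: H → 1 − 1/(2·100) = 0.99500.
z(H) = z(0.99500) = 2.5758
z(FA) = z(0.25781) = -0.6501
d' = 2.5758 − (-0.6501) = 3.2259

d′ = 3.226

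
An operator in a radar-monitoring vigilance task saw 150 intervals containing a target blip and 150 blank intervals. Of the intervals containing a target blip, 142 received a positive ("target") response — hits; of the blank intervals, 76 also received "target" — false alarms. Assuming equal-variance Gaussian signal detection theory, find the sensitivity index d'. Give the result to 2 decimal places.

H = 142/150 = 0.9467
FA = 76/150 = 0.5067
z(H) = 1.6137
z(FA) = 0.0168
d' = z(H) − z(FA) = 1.6137 − 0.0168 = 1.5969

d' = 1.60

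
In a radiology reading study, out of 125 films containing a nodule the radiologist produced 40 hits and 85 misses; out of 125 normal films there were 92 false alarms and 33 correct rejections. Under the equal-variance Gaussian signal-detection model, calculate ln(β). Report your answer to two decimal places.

ln β = 0.09

H = 40/125 = 0.3200
FA = 92/125 = 0.7360
Φ⁻¹(H) = -0.468
Φ⁻¹(FA) = 0.631
ln β = −½·[z(H)² − z(FA)²] = −0.5 × (0.219 − 0.398) = 0.0895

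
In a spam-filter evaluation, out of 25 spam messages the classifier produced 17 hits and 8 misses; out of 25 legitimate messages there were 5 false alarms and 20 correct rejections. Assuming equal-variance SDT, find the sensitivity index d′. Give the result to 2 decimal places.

d′ = 1.31

H = 17/25 = 0.6800
FA = 5/25 = 0.2000
Φ⁻¹(H) = 0.4677
Φ⁻¹(FA) = -0.8416
d' = z(H) − z(FA) = 0.4677 − (-0.8416) = 1.3093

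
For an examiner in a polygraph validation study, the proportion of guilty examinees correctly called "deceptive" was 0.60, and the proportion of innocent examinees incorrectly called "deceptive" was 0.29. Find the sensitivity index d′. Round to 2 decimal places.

z(H) = 0.253
z(FA) = -0.553
d' = z(H) − z(FA) = 0.253 − (-0.553) = 0.806

d′ = 0.81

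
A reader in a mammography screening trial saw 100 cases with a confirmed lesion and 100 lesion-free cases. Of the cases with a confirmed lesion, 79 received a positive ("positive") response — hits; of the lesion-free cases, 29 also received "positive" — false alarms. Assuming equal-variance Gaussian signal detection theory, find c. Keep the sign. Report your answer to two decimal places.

H = 79/100 = 0.7900
FA = 29/100 = 0.2900
Φ⁻¹(0.7900) = 0.806, Φ⁻¹(0.2900) = -0.553
c = −½·[z(H) + z(FA)] = −0.5 × (0.806 + (-0.553)) = -0.1265

c = -0.13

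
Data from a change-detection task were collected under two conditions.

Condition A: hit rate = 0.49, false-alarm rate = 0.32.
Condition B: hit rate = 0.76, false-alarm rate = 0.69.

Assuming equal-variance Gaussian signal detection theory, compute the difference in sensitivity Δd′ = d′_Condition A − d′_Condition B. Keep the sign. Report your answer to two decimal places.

Δd′ = 0.23

Condition A: z(0.49) = -0.025, z(0.32) = -0.468, d' = 0.443
Condition B: z(0.76) = 0.706, z(0.69) = 0.496, d' = 0.210
Δd' = d'_Condition A − d'_Condition B = 0.443 − 0.210 = 0.233
Condition A has the higher sensitivity.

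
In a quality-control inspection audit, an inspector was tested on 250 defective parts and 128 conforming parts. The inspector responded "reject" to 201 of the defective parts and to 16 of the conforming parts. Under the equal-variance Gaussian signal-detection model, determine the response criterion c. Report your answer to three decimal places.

H = 201/250 = 0.8040
FA = 16/128 = 0.1250
Φ⁻¹(H) = Φ⁻¹(0.8040) = 0.8560
Φ⁻¹(FA) = Φ⁻¹(0.1250) = -1.1503
c = −½·[z(H) + z(FA)] = −0.5 × (0.8560 + (-1.1503)) = 0.14715

c = 0.147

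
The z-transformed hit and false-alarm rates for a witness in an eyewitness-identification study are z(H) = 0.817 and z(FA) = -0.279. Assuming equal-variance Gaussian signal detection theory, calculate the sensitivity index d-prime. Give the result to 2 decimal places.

d-prime = 1.10

d' = z(H) − z(FA) = 0.817 − (-0.279) = 1.096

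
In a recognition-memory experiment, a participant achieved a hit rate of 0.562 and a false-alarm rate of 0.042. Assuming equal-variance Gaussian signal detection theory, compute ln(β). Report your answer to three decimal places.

ln β = 1.481

Φ⁻¹(H) = 0.1560
Φ⁻¹(FA) = -1.7279
ln β = −½·[z(H)² − z(FA)²] = −0.5 × (0.0243 − 2.9856) = 1.48065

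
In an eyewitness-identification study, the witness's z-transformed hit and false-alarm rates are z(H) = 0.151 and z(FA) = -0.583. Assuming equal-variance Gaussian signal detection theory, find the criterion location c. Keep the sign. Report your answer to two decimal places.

c = −½·[z(H) + z(FA)] = −½·(0.151 + (-0.583)) = 0.216
c > 0: the witness has a conservative response bias.

c = 0.22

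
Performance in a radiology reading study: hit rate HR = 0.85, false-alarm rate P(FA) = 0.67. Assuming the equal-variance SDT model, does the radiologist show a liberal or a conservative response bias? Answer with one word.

liberal

z(H) = 1.036, z(FA) = 0.440
c = −½·(z(H) + z(FA)) = -0.738
c < 0 → liberal criterion (biased toward responding “yes”).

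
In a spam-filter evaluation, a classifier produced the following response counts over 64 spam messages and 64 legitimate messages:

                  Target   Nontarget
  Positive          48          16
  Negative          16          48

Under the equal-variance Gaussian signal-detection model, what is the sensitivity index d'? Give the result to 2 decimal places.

d' = 1.35

H = 48/64 = 0.7500
FA = 16/64 = 0.2500
z(0.7500) = 0.674, z(0.2500) = -0.674
d' = z(H) − z(FA) = 0.674 − (-0.674) = 1.348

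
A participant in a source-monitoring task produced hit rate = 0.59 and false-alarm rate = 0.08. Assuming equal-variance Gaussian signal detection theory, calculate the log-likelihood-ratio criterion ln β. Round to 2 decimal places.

z(H) = 0.228
z(FA) = -1.405
ln β = −½·[z(H)² − z(FA)²] = −0.5 × (0.052 − 1.974) = 0.961

ln β = 0.96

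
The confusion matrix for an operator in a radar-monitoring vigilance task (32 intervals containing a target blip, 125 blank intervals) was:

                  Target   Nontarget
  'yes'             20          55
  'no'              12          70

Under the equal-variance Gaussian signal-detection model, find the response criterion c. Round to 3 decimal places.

c = -0.084

H = 20/32 = 0.6250
FA = 55/125 = 0.4400
z(H) = 0.3186
z(FA) = -0.1510
c = −½·[z(H) + z(FA)] = −0.5 × (0.3186 + (-0.1510)) = -0.0838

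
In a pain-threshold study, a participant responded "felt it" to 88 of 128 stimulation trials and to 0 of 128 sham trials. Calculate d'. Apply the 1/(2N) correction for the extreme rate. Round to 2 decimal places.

The false-alarm rate is 0/128 = 0, so apply the 1/(2N) correction: FA → 1/(2·128) = 0.00391.
z(H) = z(0.68750) = 0.489
z(FA) = z(0.00391) = -2.660
d' = 0.489 − (-2.660) = 3.149

d' = 3.15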